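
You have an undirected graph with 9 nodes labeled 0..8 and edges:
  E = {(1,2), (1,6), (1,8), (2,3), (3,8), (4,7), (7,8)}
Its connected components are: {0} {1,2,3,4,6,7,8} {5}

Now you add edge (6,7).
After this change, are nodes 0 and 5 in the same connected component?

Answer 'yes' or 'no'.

Answer: no

Derivation:
Initial components: {0} {1,2,3,4,6,7,8} {5}
Adding edge (6,7): both already in same component {1,2,3,4,6,7,8}. No change.
New components: {0} {1,2,3,4,6,7,8} {5}
Are 0 and 5 in the same component? no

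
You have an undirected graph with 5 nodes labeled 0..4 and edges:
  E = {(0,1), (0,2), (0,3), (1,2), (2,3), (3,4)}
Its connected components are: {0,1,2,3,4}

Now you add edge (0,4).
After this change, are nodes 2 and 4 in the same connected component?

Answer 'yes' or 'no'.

Initial components: {0,1,2,3,4}
Adding edge (0,4): both already in same component {0,1,2,3,4}. No change.
New components: {0,1,2,3,4}
Are 2 and 4 in the same component? yes

Answer: yes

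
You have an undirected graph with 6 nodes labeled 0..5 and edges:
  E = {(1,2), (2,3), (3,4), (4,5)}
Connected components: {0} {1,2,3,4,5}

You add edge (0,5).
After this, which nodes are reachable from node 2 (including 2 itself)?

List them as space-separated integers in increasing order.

Answer: 0 1 2 3 4 5

Derivation:
Before: nodes reachable from 2: {1,2,3,4,5}
Adding (0,5): merges 2's component with another. Reachability grows.
After: nodes reachable from 2: {0,1,2,3,4,5}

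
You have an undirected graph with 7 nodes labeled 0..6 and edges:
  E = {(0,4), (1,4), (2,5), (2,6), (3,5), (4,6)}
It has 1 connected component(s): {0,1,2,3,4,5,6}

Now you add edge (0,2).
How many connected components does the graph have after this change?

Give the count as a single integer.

Initial component count: 1
Add (0,2): endpoints already in same component. Count unchanged: 1.
New component count: 1

Answer: 1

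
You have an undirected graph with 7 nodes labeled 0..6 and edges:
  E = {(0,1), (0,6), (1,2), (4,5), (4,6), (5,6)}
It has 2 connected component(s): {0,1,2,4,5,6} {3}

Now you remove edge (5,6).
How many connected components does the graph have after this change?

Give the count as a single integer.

Initial component count: 2
Remove (5,6): not a bridge. Count unchanged: 2.
  After removal, components: {0,1,2,4,5,6} {3}
New component count: 2

Answer: 2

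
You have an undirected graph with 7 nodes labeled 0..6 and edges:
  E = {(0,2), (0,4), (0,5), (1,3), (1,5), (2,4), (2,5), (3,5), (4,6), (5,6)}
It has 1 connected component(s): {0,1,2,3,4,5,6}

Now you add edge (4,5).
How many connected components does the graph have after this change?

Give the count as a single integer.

Initial component count: 1
Add (4,5): endpoints already in same component. Count unchanged: 1.
New component count: 1

Answer: 1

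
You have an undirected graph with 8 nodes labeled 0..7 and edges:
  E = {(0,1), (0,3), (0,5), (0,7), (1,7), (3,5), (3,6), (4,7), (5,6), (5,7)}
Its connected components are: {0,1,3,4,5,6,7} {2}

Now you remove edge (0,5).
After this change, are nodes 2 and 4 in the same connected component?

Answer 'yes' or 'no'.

Initial components: {0,1,3,4,5,6,7} {2}
Removing edge (0,5): not a bridge — component count unchanged at 2.
New components: {0,1,3,4,5,6,7} {2}
Are 2 and 4 in the same component? no

Answer: no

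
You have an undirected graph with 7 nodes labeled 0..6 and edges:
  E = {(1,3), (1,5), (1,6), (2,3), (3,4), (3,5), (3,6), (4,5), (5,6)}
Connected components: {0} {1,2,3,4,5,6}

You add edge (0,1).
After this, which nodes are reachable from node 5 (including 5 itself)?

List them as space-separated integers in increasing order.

Answer: 0 1 2 3 4 5 6

Derivation:
Before: nodes reachable from 5: {1,2,3,4,5,6}
Adding (0,1): merges 5's component with another. Reachability grows.
After: nodes reachable from 5: {0,1,2,3,4,5,6}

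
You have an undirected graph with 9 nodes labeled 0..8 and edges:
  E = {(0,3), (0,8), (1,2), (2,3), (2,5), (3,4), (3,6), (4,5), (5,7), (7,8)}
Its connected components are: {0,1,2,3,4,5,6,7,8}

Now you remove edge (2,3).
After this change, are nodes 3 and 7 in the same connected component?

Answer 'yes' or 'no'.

Initial components: {0,1,2,3,4,5,6,7,8}
Removing edge (2,3): not a bridge — component count unchanged at 1.
New components: {0,1,2,3,4,5,6,7,8}
Are 3 and 7 in the same component? yes

Answer: yes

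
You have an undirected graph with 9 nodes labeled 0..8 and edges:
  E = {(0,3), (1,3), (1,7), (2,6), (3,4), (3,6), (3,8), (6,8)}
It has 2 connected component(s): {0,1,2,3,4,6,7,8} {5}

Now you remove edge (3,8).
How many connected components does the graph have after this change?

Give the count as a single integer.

Initial component count: 2
Remove (3,8): not a bridge. Count unchanged: 2.
  After removal, components: {0,1,2,3,4,6,7,8} {5}
New component count: 2

Answer: 2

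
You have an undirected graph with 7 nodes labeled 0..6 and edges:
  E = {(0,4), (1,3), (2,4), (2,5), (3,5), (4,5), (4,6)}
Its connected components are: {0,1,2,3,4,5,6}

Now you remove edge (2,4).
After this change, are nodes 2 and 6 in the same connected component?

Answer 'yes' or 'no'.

Answer: yes

Derivation:
Initial components: {0,1,2,3,4,5,6}
Removing edge (2,4): not a bridge — component count unchanged at 1.
New components: {0,1,2,3,4,5,6}
Are 2 and 6 in the same component? yes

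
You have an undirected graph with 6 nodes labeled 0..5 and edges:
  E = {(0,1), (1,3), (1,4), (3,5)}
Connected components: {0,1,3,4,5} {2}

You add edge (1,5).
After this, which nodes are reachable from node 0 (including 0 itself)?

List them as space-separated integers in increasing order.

Before: nodes reachable from 0: {0,1,3,4,5}
Adding (1,5): both endpoints already in same component. Reachability from 0 unchanged.
After: nodes reachable from 0: {0,1,3,4,5}

Answer: 0 1 3 4 5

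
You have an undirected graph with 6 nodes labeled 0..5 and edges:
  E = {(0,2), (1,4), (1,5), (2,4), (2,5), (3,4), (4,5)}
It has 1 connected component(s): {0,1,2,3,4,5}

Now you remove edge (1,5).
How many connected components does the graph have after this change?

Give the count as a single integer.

Answer: 1

Derivation:
Initial component count: 1
Remove (1,5): not a bridge. Count unchanged: 1.
  After removal, components: {0,1,2,3,4,5}
New component count: 1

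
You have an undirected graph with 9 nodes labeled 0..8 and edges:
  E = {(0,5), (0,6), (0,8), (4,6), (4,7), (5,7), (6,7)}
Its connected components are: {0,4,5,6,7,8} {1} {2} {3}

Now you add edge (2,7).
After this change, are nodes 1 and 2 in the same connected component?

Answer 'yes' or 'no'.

Initial components: {0,4,5,6,7,8} {1} {2} {3}
Adding edge (2,7): merges {2} and {0,4,5,6,7,8}.
New components: {0,2,4,5,6,7,8} {1} {3}
Are 1 and 2 in the same component? no

Answer: no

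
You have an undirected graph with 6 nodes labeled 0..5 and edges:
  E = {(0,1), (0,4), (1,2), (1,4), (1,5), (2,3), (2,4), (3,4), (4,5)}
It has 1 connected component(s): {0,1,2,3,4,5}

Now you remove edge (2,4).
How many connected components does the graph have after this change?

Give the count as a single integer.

Answer: 1

Derivation:
Initial component count: 1
Remove (2,4): not a bridge. Count unchanged: 1.
  After removal, components: {0,1,2,3,4,5}
New component count: 1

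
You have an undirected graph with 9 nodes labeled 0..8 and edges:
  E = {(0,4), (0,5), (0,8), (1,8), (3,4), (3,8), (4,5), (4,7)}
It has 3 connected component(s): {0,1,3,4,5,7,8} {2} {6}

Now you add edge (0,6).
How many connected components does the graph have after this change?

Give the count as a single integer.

Initial component count: 3
Add (0,6): merges two components. Count decreases: 3 -> 2.
New component count: 2

Answer: 2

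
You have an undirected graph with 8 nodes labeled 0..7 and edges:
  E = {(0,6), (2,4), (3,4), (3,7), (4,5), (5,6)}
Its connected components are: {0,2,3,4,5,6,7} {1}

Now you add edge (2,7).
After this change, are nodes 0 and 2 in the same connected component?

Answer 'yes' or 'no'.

Initial components: {0,2,3,4,5,6,7} {1}
Adding edge (2,7): both already in same component {0,2,3,4,5,6,7}. No change.
New components: {0,2,3,4,5,6,7} {1}
Are 0 and 2 in the same component? yes

Answer: yes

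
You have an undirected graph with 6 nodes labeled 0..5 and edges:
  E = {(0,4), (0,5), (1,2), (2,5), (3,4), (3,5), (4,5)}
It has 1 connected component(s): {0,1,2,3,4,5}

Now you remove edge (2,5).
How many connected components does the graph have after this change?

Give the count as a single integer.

Initial component count: 1
Remove (2,5): it was a bridge. Count increases: 1 -> 2.
  After removal, components: {0,3,4,5} {1,2}
New component count: 2

Answer: 2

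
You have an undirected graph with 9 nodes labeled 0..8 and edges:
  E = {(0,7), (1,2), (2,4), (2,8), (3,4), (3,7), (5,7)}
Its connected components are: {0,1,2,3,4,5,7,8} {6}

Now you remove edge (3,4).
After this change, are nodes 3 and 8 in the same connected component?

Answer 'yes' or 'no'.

Answer: no

Derivation:
Initial components: {0,1,2,3,4,5,7,8} {6}
Removing edge (3,4): it was a bridge — component count 2 -> 3.
New components: {0,3,5,7} {1,2,4,8} {6}
Are 3 and 8 in the same component? no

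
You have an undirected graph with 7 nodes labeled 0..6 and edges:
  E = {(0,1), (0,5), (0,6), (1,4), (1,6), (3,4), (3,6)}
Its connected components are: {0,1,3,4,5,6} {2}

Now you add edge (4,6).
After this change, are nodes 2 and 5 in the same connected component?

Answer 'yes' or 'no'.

Answer: no

Derivation:
Initial components: {0,1,3,4,5,6} {2}
Adding edge (4,6): both already in same component {0,1,3,4,5,6}. No change.
New components: {0,1,3,4,5,6} {2}
Are 2 and 5 in the same component? no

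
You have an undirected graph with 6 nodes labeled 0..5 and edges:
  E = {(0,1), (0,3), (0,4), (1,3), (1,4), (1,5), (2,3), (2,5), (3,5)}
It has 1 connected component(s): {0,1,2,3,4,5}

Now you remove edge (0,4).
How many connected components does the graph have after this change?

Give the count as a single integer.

Initial component count: 1
Remove (0,4): not a bridge. Count unchanged: 1.
  After removal, components: {0,1,2,3,4,5}
New component count: 1

Answer: 1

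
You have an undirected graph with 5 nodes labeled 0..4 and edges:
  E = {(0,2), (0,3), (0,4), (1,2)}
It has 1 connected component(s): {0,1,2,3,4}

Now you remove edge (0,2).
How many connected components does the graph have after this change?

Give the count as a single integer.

Initial component count: 1
Remove (0,2): it was a bridge. Count increases: 1 -> 2.
  After removal, components: {0,3,4} {1,2}
New component count: 2

Answer: 2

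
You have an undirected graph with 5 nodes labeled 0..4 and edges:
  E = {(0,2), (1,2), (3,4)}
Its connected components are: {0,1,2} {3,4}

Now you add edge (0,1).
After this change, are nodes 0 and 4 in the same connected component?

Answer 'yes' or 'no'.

Answer: no

Derivation:
Initial components: {0,1,2} {3,4}
Adding edge (0,1): both already in same component {0,1,2}. No change.
New components: {0,1,2} {3,4}
Are 0 and 4 in the same component? no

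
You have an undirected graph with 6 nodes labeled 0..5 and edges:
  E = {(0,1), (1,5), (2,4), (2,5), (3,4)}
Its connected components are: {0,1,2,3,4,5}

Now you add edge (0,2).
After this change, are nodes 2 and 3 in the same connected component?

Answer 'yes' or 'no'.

Answer: yes

Derivation:
Initial components: {0,1,2,3,4,5}
Adding edge (0,2): both already in same component {0,1,2,3,4,5}. No change.
New components: {0,1,2,3,4,5}
Are 2 and 3 in the same component? yes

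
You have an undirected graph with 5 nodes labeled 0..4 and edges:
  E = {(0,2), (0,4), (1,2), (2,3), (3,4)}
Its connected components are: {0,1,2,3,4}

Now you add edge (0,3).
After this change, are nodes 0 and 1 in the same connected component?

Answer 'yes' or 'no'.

Initial components: {0,1,2,3,4}
Adding edge (0,3): both already in same component {0,1,2,3,4}. No change.
New components: {0,1,2,3,4}
Are 0 and 1 in the same component? yes

Answer: yes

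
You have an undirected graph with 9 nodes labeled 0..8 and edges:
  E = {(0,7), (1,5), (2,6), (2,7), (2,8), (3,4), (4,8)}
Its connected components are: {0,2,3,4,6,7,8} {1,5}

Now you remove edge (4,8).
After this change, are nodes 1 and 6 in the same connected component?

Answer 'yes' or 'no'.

Answer: no

Derivation:
Initial components: {0,2,3,4,6,7,8} {1,5}
Removing edge (4,8): it was a bridge — component count 2 -> 3.
New components: {0,2,6,7,8} {1,5} {3,4}
Are 1 and 6 in the same component? no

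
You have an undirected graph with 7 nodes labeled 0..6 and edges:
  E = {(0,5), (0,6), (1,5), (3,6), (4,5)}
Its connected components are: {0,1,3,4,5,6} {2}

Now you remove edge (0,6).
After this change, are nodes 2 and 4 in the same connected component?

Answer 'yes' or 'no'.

Answer: no

Derivation:
Initial components: {0,1,3,4,5,6} {2}
Removing edge (0,6): it was a bridge — component count 2 -> 3.
New components: {0,1,4,5} {2} {3,6}
Are 2 and 4 in the same component? no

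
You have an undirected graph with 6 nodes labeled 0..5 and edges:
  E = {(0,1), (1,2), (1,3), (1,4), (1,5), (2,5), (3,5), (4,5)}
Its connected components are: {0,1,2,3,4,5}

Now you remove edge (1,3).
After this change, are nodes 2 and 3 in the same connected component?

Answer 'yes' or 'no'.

Answer: yes

Derivation:
Initial components: {0,1,2,3,4,5}
Removing edge (1,3): not a bridge — component count unchanged at 1.
New components: {0,1,2,3,4,5}
Are 2 and 3 in the same component? yes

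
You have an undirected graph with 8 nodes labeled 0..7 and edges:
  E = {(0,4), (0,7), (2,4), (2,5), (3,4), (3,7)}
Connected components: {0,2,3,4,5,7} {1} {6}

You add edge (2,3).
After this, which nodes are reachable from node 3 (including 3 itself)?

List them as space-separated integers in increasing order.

Before: nodes reachable from 3: {0,2,3,4,5,7}
Adding (2,3): both endpoints already in same component. Reachability from 3 unchanged.
After: nodes reachable from 3: {0,2,3,4,5,7}

Answer: 0 2 3 4 5 7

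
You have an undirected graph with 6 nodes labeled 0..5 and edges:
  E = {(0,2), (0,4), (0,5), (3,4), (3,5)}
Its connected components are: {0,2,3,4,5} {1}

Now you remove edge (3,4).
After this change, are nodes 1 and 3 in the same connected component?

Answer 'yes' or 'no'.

Answer: no

Derivation:
Initial components: {0,2,3,4,5} {1}
Removing edge (3,4): not a bridge — component count unchanged at 2.
New components: {0,2,3,4,5} {1}
Are 1 and 3 in the same component? no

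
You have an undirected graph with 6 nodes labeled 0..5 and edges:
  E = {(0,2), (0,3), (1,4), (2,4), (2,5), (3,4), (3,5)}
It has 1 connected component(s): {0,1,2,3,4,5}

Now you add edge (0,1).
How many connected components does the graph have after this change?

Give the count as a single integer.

Initial component count: 1
Add (0,1): endpoints already in same component. Count unchanged: 1.
New component count: 1

Answer: 1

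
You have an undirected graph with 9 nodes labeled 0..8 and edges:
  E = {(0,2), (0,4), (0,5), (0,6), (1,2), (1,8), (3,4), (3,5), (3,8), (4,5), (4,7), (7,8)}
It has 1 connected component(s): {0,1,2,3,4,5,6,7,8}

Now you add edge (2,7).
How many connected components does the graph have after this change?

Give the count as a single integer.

Initial component count: 1
Add (2,7): endpoints already in same component. Count unchanged: 1.
New component count: 1

Answer: 1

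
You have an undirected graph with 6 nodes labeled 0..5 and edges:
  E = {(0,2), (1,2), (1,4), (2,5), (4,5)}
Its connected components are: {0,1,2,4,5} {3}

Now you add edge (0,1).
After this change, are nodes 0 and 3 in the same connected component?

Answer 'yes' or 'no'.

Answer: no

Derivation:
Initial components: {0,1,2,4,5} {3}
Adding edge (0,1): both already in same component {0,1,2,4,5}. No change.
New components: {0,1,2,4,5} {3}
Are 0 and 3 in the same component? no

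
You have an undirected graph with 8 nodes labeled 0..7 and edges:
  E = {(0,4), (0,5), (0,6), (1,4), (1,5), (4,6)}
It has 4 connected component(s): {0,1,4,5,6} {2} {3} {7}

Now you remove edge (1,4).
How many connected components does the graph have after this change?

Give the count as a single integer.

Initial component count: 4
Remove (1,4): not a bridge. Count unchanged: 4.
  After removal, components: {0,1,4,5,6} {2} {3} {7}
New component count: 4

Answer: 4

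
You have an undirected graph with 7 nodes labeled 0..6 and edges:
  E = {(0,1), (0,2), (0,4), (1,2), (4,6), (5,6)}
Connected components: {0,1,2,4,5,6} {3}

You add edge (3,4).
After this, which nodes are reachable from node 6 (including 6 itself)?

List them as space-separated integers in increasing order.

Before: nodes reachable from 6: {0,1,2,4,5,6}
Adding (3,4): merges 6's component with another. Reachability grows.
After: nodes reachable from 6: {0,1,2,3,4,5,6}

Answer: 0 1 2 3 4 5 6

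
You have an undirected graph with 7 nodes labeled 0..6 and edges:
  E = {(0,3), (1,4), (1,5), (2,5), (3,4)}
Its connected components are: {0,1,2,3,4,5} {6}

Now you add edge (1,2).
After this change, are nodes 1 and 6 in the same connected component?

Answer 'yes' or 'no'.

Initial components: {0,1,2,3,4,5} {6}
Adding edge (1,2): both already in same component {0,1,2,3,4,5}. No change.
New components: {0,1,2,3,4,5} {6}
Are 1 and 6 in the same component? no

Answer: no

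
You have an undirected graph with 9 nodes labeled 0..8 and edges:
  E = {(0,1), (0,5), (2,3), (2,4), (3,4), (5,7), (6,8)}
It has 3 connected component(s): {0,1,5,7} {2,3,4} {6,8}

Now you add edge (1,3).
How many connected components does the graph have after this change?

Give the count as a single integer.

Answer: 2

Derivation:
Initial component count: 3
Add (1,3): merges two components. Count decreases: 3 -> 2.
New component count: 2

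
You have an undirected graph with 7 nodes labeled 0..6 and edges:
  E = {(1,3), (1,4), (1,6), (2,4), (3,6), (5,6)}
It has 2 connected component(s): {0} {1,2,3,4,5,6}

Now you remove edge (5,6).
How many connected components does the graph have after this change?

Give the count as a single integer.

Initial component count: 2
Remove (5,6): it was a bridge. Count increases: 2 -> 3.
  After removal, components: {0} {1,2,3,4,6} {5}
New component count: 3

Answer: 3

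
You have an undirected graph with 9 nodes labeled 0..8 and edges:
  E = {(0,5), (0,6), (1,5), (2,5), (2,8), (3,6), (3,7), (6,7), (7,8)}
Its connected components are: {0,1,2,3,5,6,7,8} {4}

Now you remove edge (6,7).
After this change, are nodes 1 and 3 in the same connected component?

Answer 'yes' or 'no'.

Answer: yes

Derivation:
Initial components: {0,1,2,3,5,6,7,8} {4}
Removing edge (6,7): not a bridge — component count unchanged at 2.
New components: {0,1,2,3,5,6,7,8} {4}
Are 1 and 3 in the same component? yes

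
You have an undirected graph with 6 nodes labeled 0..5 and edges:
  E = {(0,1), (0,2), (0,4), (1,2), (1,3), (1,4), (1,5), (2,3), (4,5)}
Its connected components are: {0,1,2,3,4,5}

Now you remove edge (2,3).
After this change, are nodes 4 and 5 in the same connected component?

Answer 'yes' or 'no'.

Answer: yes

Derivation:
Initial components: {0,1,2,3,4,5}
Removing edge (2,3): not a bridge — component count unchanged at 1.
New components: {0,1,2,3,4,5}
Are 4 and 5 in the same component? yes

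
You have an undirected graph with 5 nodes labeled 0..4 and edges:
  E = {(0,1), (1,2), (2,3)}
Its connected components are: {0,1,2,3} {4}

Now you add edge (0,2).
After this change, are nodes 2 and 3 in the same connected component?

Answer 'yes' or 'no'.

Initial components: {0,1,2,3} {4}
Adding edge (0,2): both already in same component {0,1,2,3}. No change.
New components: {0,1,2,3} {4}
Are 2 and 3 in the same component? yes

Answer: yes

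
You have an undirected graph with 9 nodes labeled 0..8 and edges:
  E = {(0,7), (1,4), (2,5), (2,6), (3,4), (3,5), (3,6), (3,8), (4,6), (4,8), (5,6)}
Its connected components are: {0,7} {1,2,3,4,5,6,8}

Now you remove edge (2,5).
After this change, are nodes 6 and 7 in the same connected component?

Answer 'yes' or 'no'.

Answer: no

Derivation:
Initial components: {0,7} {1,2,3,4,5,6,8}
Removing edge (2,5): not a bridge — component count unchanged at 2.
New components: {0,7} {1,2,3,4,5,6,8}
Are 6 and 7 in the same component? no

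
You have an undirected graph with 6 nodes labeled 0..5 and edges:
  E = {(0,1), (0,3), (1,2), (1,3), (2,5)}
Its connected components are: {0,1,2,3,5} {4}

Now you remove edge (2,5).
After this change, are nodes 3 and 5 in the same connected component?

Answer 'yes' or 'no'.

Initial components: {0,1,2,3,5} {4}
Removing edge (2,5): it was a bridge — component count 2 -> 3.
New components: {0,1,2,3} {4} {5}
Are 3 and 5 in the same component? no

Answer: no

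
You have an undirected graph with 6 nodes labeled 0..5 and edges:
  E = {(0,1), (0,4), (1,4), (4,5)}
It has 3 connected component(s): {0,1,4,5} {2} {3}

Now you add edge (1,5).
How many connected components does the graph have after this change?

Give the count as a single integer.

Initial component count: 3
Add (1,5): endpoints already in same component. Count unchanged: 3.
New component count: 3

Answer: 3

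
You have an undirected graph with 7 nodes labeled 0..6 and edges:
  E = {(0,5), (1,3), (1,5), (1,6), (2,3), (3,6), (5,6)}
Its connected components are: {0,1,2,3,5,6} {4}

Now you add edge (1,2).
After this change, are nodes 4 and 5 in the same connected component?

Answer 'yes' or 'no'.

Initial components: {0,1,2,3,5,6} {4}
Adding edge (1,2): both already in same component {0,1,2,3,5,6}. No change.
New components: {0,1,2,3,5,6} {4}
Are 4 and 5 in the same component? no

Answer: no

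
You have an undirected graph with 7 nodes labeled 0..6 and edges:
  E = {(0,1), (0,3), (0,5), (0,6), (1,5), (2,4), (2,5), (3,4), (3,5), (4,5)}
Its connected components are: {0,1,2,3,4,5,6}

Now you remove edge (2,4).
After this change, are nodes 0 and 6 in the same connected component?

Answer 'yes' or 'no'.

Initial components: {0,1,2,3,4,5,6}
Removing edge (2,4): not a bridge — component count unchanged at 1.
New components: {0,1,2,3,4,5,6}
Are 0 and 6 in the same component? yes

Answer: yes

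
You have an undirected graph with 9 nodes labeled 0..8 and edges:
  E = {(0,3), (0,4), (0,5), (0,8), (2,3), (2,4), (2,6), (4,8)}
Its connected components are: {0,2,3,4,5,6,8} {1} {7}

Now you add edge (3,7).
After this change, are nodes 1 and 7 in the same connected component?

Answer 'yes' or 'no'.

Initial components: {0,2,3,4,5,6,8} {1} {7}
Adding edge (3,7): merges {0,2,3,4,5,6,8} and {7}.
New components: {0,2,3,4,5,6,7,8} {1}
Are 1 and 7 in the same component? no

Answer: no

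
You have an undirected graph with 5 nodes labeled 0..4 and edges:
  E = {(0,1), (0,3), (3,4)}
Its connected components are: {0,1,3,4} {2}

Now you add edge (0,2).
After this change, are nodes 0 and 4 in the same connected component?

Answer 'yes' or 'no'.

Initial components: {0,1,3,4} {2}
Adding edge (0,2): merges {0,1,3,4} and {2}.
New components: {0,1,2,3,4}
Are 0 and 4 in the same component? yes

Answer: yes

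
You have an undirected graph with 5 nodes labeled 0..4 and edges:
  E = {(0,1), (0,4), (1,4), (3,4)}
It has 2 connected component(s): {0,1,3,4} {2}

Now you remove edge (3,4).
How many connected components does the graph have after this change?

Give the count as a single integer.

Initial component count: 2
Remove (3,4): it was a bridge. Count increases: 2 -> 3.
  After removal, components: {0,1,4} {2} {3}
New component count: 3

Answer: 3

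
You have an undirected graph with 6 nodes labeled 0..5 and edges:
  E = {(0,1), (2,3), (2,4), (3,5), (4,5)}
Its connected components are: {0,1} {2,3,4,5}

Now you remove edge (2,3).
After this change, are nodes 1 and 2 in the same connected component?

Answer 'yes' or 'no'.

Answer: no

Derivation:
Initial components: {0,1} {2,3,4,5}
Removing edge (2,3): not a bridge — component count unchanged at 2.
New components: {0,1} {2,3,4,5}
Are 1 and 2 in the same component? no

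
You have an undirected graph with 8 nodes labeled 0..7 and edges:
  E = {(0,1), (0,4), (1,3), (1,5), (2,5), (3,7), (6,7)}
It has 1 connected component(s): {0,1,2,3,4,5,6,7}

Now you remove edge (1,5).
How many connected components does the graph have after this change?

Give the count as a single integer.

Answer: 2

Derivation:
Initial component count: 1
Remove (1,5): it was a bridge. Count increases: 1 -> 2.
  After removal, components: {0,1,3,4,6,7} {2,5}
New component count: 2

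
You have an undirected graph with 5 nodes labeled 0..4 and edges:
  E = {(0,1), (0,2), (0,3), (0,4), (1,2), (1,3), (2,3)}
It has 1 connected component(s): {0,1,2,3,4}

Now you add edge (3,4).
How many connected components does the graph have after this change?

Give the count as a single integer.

Answer: 1

Derivation:
Initial component count: 1
Add (3,4): endpoints already in same component. Count unchanged: 1.
New component count: 1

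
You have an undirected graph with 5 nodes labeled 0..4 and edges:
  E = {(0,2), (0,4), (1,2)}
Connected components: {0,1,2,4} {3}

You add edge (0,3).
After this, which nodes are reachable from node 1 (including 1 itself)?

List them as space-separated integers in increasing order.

Before: nodes reachable from 1: {0,1,2,4}
Adding (0,3): merges 1's component with another. Reachability grows.
After: nodes reachable from 1: {0,1,2,3,4}

Answer: 0 1 2 3 4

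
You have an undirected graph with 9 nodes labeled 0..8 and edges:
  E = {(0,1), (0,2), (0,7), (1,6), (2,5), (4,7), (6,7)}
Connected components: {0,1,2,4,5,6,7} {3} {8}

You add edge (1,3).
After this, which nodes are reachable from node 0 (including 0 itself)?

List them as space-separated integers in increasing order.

Before: nodes reachable from 0: {0,1,2,4,5,6,7}
Adding (1,3): merges 0's component with another. Reachability grows.
After: nodes reachable from 0: {0,1,2,3,4,5,6,7}

Answer: 0 1 2 3 4 5 6 7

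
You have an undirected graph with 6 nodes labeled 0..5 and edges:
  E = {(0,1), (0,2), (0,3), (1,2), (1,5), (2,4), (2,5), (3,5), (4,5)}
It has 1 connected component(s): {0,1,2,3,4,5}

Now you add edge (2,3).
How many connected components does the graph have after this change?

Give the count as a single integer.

Initial component count: 1
Add (2,3): endpoints already in same component. Count unchanged: 1.
New component count: 1

Answer: 1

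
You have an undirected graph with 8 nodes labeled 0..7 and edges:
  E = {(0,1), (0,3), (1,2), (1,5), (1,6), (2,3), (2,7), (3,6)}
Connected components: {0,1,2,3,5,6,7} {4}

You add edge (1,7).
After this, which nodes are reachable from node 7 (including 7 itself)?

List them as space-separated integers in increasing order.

Before: nodes reachable from 7: {0,1,2,3,5,6,7}
Adding (1,7): both endpoints already in same component. Reachability from 7 unchanged.
After: nodes reachable from 7: {0,1,2,3,5,6,7}

Answer: 0 1 2 3 5 6 7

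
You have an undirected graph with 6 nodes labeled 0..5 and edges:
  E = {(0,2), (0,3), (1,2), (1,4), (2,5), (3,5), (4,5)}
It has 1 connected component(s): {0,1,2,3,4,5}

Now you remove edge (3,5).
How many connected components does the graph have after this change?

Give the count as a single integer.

Answer: 1

Derivation:
Initial component count: 1
Remove (3,5): not a bridge. Count unchanged: 1.
  After removal, components: {0,1,2,3,4,5}
New component count: 1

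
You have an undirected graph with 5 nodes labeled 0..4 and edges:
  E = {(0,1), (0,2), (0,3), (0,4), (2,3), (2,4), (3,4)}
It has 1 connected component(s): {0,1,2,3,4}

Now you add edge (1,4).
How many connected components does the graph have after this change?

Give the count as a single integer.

Answer: 1

Derivation:
Initial component count: 1
Add (1,4): endpoints already in same component. Count unchanged: 1.
New component count: 1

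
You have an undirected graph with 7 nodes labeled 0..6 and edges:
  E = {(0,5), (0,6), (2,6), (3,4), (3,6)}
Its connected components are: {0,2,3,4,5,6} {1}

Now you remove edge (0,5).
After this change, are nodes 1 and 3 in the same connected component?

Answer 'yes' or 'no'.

Initial components: {0,2,3,4,5,6} {1}
Removing edge (0,5): it was a bridge — component count 2 -> 3.
New components: {0,2,3,4,6} {1} {5}
Are 1 and 3 in the same component? no

Answer: no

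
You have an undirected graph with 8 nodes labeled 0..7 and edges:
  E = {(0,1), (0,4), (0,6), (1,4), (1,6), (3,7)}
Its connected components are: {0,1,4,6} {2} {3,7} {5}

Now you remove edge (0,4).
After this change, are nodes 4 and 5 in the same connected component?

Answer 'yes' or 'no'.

Answer: no

Derivation:
Initial components: {0,1,4,6} {2} {3,7} {5}
Removing edge (0,4): not a bridge — component count unchanged at 4.
New components: {0,1,4,6} {2} {3,7} {5}
Are 4 and 5 in the same component? no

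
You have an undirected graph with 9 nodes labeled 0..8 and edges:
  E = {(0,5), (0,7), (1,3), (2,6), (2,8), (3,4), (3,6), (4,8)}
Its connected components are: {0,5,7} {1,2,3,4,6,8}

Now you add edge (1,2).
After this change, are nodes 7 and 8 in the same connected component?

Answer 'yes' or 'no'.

Initial components: {0,5,7} {1,2,3,4,6,8}
Adding edge (1,2): both already in same component {1,2,3,4,6,8}. No change.
New components: {0,5,7} {1,2,3,4,6,8}
Are 7 and 8 in the same component? no

Answer: no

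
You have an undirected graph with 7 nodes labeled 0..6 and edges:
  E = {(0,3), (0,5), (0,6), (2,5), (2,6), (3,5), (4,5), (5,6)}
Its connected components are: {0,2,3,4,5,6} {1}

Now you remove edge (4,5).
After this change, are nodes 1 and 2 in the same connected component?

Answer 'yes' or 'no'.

Answer: no

Derivation:
Initial components: {0,2,3,4,5,6} {1}
Removing edge (4,5): it was a bridge — component count 2 -> 3.
New components: {0,2,3,5,6} {1} {4}
Are 1 and 2 in the same component? no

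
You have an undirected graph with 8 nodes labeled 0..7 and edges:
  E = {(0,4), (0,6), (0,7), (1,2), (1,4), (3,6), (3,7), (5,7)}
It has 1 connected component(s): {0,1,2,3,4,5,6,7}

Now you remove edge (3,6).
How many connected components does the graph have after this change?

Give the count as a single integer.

Answer: 1

Derivation:
Initial component count: 1
Remove (3,6): not a bridge. Count unchanged: 1.
  After removal, components: {0,1,2,3,4,5,6,7}
New component count: 1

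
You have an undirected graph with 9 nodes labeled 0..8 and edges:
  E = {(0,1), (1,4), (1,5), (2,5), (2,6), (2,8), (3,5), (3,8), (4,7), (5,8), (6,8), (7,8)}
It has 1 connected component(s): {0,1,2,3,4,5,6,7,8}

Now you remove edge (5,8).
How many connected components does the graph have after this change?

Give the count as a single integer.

Answer: 1

Derivation:
Initial component count: 1
Remove (5,8): not a bridge. Count unchanged: 1.
  After removal, components: {0,1,2,3,4,5,6,7,8}
New component count: 1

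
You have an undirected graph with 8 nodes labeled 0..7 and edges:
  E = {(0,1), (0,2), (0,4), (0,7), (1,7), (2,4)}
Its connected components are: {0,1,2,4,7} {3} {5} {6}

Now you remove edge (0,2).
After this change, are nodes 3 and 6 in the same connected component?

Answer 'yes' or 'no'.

Answer: no

Derivation:
Initial components: {0,1,2,4,7} {3} {5} {6}
Removing edge (0,2): not a bridge — component count unchanged at 4.
New components: {0,1,2,4,7} {3} {5} {6}
Are 3 and 6 in the same component? no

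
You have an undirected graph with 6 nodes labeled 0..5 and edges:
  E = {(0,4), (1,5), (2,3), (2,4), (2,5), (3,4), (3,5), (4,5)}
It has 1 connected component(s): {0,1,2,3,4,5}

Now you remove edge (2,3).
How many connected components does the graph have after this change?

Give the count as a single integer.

Initial component count: 1
Remove (2,3): not a bridge. Count unchanged: 1.
  After removal, components: {0,1,2,3,4,5}
New component count: 1

Answer: 1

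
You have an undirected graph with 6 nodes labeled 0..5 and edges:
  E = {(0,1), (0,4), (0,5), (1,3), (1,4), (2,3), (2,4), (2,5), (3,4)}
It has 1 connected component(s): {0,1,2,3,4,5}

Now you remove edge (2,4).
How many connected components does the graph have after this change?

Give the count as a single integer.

Answer: 1

Derivation:
Initial component count: 1
Remove (2,4): not a bridge. Count unchanged: 1.
  After removal, components: {0,1,2,3,4,5}
New component count: 1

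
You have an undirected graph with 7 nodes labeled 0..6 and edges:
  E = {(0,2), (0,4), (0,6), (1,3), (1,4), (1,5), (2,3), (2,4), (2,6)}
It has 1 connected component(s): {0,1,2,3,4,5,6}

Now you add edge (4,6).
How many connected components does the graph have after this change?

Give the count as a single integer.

Answer: 1

Derivation:
Initial component count: 1
Add (4,6): endpoints already in same component. Count unchanged: 1.
New component count: 1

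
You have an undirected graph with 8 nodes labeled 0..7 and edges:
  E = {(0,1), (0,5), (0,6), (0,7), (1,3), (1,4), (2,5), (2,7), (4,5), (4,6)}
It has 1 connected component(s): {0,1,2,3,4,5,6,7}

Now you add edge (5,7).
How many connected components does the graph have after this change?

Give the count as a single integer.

Initial component count: 1
Add (5,7): endpoints already in same component. Count unchanged: 1.
New component count: 1

Answer: 1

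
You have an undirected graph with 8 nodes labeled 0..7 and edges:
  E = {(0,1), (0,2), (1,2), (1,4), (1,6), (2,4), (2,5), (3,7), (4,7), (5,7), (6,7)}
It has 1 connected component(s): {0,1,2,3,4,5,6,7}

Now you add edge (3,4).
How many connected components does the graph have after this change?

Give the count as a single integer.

Initial component count: 1
Add (3,4): endpoints already in same component. Count unchanged: 1.
New component count: 1

Answer: 1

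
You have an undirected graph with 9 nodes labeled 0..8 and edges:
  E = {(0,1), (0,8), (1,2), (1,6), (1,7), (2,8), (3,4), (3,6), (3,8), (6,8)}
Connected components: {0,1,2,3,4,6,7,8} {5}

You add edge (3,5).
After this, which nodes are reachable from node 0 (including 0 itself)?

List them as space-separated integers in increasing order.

Before: nodes reachable from 0: {0,1,2,3,4,6,7,8}
Adding (3,5): merges 0's component with another. Reachability grows.
After: nodes reachable from 0: {0,1,2,3,4,5,6,7,8}

Answer: 0 1 2 3 4 5 6 7 8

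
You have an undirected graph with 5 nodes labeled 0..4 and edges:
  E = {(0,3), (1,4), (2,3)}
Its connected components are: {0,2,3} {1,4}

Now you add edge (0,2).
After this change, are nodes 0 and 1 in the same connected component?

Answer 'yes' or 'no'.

Answer: no

Derivation:
Initial components: {0,2,3} {1,4}
Adding edge (0,2): both already in same component {0,2,3}. No change.
New components: {0,2,3} {1,4}
Are 0 and 1 in the same component? no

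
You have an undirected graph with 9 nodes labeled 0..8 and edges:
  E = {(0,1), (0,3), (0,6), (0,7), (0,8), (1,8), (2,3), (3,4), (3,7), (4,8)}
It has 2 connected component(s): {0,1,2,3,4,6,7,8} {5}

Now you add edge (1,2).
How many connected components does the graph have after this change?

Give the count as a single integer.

Initial component count: 2
Add (1,2): endpoints already in same component. Count unchanged: 2.
New component count: 2

Answer: 2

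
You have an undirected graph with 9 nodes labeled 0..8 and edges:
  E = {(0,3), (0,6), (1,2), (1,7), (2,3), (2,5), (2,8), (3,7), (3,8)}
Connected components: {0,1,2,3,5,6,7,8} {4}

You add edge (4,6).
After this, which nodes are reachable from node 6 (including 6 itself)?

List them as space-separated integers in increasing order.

Answer: 0 1 2 3 4 5 6 7 8

Derivation:
Before: nodes reachable from 6: {0,1,2,3,5,6,7,8}
Adding (4,6): merges 6's component with another. Reachability grows.
After: nodes reachable from 6: {0,1,2,3,4,5,6,7,8}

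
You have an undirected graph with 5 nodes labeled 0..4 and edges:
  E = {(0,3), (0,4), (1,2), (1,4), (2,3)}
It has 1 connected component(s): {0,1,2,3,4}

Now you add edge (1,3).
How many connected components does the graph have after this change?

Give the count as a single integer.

Answer: 1

Derivation:
Initial component count: 1
Add (1,3): endpoints already in same component. Count unchanged: 1.
New component count: 1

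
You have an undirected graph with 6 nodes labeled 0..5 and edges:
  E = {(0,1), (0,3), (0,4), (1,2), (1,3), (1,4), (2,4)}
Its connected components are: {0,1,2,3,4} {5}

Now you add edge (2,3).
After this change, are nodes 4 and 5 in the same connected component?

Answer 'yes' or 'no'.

Initial components: {0,1,2,3,4} {5}
Adding edge (2,3): both already in same component {0,1,2,3,4}. No change.
New components: {0,1,2,3,4} {5}
Are 4 and 5 in the same component? no

Answer: no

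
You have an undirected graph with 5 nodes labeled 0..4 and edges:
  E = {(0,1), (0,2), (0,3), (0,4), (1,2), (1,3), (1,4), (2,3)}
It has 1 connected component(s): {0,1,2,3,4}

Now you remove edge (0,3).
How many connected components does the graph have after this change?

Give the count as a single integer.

Initial component count: 1
Remove (0,3): not a bridge. Count unchanged: 1.
  After removal, components: {0,1,2,3,4}
New component count: 1

Answer: 1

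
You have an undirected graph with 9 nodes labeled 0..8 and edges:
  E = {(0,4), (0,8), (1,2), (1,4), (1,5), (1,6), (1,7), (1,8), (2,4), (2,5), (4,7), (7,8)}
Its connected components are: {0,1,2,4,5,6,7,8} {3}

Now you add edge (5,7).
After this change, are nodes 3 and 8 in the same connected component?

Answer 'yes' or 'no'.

Initial components: {0,1,2,4,5,6,7,8} {3}
Adding edge (5,7): both already in same component {0,1,2,4,5,6,7,8}. No change.
New components: {0,1,2,4,5,6,7,8} {3}
Are 3 and 8 in the same component? no

Answer: no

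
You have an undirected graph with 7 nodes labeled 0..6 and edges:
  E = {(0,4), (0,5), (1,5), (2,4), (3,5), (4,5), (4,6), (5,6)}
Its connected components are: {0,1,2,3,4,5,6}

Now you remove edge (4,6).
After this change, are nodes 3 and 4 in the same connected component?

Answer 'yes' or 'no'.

Initial components: {0,1,2,3,4,5,6}
Removing edge (4,6): not a bridge — component count unchanged at 1.
New components: {0,1,2,3,4,5,6}
Are 3 and 4 in the same component? yes

Answer: yes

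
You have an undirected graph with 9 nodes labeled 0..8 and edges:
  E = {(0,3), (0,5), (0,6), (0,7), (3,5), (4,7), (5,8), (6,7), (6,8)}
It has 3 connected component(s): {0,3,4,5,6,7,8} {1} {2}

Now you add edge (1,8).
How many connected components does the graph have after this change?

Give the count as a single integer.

Answer: 2

Derivation:
Initial component count: 3
Add (1,8): merges two components. Count decreases: 3 -> 2.
New component count: 2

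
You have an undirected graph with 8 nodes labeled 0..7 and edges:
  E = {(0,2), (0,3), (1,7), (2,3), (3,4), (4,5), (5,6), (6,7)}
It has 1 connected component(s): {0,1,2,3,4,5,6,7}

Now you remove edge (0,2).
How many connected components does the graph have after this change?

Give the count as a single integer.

Initial component count: 1
Remove (0,2): not a bridge. Count unchanged: 1.
  After removal, components: {0,1,2,3,4,5,6,7}
New component count: 1

Answer: 1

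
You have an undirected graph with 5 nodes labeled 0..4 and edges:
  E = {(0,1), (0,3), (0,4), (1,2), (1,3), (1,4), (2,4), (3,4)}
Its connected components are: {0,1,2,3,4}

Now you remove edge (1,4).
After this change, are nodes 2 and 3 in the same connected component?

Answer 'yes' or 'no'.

Initial components: {0,1,2,3,4}
Removing edge (1,4): not a bridge — component count unchanged at 1.
New components: {0,1,2,3,4}
Are 2 and 3 in the same component? yes

Answer: yes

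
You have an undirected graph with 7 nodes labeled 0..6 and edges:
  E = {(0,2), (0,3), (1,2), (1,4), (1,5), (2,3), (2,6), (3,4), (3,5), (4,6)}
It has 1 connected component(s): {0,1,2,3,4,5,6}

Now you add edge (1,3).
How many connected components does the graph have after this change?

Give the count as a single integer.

Initial component count: 1
Add (1,3): endpoints already in same component. Count unchanged: 1.
New component count: 1

Answer: 1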